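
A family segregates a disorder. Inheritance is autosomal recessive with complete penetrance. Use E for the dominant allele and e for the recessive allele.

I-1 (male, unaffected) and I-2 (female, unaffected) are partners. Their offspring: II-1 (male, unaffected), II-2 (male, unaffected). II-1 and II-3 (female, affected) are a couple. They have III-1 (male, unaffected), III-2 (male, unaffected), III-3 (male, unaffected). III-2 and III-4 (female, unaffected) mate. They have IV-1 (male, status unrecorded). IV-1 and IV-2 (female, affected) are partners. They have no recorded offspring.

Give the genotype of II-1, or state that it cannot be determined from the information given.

II-1's phenotype allows EE or Ee, and no parent or child forces a single allele at both positions; consistent genotype assignments exist with II-1 as EE or Ee.

cannot be determined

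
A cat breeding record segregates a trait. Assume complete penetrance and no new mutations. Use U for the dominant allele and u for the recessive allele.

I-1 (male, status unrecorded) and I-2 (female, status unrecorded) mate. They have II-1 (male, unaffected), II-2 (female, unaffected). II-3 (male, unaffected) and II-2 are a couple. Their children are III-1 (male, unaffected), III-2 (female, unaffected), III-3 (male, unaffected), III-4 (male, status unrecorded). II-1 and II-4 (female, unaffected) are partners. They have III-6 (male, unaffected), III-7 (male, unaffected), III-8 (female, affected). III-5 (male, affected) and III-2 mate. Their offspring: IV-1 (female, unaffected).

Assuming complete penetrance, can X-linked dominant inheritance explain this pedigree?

Under X-linked dominant, III-8 (affected, female) cannot arise from II-1 (unaffected) × II-4 (unaffected).

No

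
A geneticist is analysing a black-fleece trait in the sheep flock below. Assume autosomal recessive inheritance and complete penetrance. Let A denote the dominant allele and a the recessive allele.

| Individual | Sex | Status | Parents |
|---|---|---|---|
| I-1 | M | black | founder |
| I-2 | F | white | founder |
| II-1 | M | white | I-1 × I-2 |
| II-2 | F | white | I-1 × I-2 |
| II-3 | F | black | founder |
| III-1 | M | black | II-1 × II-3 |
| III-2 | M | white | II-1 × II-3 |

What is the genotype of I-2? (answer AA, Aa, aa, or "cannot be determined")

cannot be determined

I-2's phenotype allows AA or Aa, and no parent or child forces a single allele at both positions; consistent genotype assignments exist with I-2 as AA or Aa.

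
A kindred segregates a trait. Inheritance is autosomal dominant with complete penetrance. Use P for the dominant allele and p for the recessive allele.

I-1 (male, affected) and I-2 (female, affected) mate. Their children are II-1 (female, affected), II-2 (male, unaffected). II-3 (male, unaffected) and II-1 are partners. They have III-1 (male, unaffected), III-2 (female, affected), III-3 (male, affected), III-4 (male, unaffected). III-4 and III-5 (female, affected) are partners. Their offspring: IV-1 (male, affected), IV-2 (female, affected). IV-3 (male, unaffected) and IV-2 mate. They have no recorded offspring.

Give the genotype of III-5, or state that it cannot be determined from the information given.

III-5's phenotype allows PP or Pp, and no parent or child forces a single allele at both positions; consistent genotype assignments exist with III-5 as PP or Pp.

cannot be determined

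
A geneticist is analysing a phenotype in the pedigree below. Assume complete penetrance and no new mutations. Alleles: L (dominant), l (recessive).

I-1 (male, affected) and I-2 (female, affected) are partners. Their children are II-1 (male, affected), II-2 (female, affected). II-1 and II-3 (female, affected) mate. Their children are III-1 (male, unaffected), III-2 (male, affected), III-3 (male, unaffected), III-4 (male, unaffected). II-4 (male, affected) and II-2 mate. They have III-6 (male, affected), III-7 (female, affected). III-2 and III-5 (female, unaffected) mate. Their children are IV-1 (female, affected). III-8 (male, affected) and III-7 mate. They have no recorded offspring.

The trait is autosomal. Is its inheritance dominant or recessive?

dominant

II-1 and II-3 are both affected yet have an unaffected child III-1. Under a recessive model two affected parents are homozygous and every child would be affected, so the trait cannot be recessive.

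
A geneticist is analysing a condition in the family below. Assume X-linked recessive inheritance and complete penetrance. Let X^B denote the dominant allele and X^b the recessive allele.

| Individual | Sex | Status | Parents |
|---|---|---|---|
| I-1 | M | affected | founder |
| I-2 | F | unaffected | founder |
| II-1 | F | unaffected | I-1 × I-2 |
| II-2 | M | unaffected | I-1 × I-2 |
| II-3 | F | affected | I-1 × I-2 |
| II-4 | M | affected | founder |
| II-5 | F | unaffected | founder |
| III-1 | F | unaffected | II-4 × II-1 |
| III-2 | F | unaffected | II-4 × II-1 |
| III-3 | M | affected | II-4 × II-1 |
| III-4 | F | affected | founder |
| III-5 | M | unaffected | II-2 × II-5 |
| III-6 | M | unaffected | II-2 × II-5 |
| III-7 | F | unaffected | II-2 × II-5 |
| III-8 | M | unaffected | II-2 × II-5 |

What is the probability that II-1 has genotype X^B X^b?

II-1 is unaffected so carries B and received b from I-1 (X^b Y), so II-1 is X^B X^b, giving P(X^B X^b) = 1.

1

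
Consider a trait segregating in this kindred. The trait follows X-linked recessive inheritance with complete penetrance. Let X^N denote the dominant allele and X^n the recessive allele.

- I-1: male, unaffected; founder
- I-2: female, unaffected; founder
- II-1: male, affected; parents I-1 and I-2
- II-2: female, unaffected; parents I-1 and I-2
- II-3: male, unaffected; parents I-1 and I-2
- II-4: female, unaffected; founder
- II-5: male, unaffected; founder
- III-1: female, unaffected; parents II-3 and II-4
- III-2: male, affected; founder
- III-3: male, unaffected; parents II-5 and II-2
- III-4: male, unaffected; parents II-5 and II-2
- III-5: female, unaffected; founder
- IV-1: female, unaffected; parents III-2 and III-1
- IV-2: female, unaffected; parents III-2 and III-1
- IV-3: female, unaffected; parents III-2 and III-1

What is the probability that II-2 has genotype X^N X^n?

I-1 is unaffected, so I-1 is X^N Y.
I-2 is unaffected so carries N and passed n to II-1 (X^n Y), so I-2 is X^N X^n.
Their cross gives offspring ratios 1/2 X^N X^N : 1/2 X^N X^n. Conditioning on II-2 being unaffected, P(X^N X^n) = 1/2 / 1 = 1/2 before taking II-2's own offspring into account.
II-5 is unaffected, so II-5 is X^N Y.
Now use II-2's offspring. Probability of each recorded status — unaffected son III-3: 1/2 if II-2 is X^N X^n, 1 if X^N X^N; unaffected son III-4: 1/2 if II-2 is X^N X^n, 1 if X^N X^N.
Bayes: P(X^N X^n) = 1/2·1/4 / (1/2·1/4 + 1/2·1) = 1/5.

1/5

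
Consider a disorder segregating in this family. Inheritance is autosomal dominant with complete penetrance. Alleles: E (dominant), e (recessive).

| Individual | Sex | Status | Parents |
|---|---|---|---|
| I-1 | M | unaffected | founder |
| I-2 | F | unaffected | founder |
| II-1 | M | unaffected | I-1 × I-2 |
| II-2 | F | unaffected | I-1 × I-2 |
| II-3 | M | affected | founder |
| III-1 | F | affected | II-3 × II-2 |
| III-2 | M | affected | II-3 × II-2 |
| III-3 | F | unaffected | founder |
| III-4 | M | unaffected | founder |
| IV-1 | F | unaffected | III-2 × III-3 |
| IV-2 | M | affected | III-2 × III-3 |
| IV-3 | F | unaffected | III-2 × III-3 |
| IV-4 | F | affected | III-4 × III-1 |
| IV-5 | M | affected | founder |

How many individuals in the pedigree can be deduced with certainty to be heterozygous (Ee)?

4

Obligate heterozygotes: III-1 is affected so carries E and received e from II-2 (ee), so III-1 is Ee; III-2 is affected so carries E and received e from II-2 (ee), so III-2 is Ee; IV-2 is affected so carries E and received e from III-3 (ee), so IV-2 is Ee; IV-4 is affected so carries E and received e from III-4 (ee), so IV-4 is Ee.
Every other individual is either homozygous by phenotype or has at least one consistent homozygous assignment, so the count is 4.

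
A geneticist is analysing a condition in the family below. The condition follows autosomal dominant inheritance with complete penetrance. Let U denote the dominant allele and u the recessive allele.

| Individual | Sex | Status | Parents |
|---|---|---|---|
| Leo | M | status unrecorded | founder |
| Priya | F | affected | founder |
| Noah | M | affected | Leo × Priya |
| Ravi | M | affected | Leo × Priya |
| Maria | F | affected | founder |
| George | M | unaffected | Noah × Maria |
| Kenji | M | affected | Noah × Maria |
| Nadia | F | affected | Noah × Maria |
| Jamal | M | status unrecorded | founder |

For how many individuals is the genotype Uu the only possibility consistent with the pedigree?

2

Obligate heterozygotes: Noah is affected so carries U and passed u to George (uu), so Noah is Uu; Maria is affected so carries U and passed u to George (uu), so Maria is Uu.
Every other individual is either homozygous by phenotype or has at least one consistent homozygous assignment, so the count is 2.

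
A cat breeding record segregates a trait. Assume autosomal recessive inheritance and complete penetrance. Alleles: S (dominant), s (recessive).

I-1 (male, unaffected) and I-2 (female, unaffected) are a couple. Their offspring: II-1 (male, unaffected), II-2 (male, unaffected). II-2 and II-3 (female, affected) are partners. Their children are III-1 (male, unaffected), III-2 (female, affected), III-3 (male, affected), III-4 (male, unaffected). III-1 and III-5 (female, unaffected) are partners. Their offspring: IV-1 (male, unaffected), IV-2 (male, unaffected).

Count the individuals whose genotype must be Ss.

3

Obligate heterozygotes: II-2 is unaffected so carries S and passed s to III-2 (ss), so II-2 is Ss; III-1 is unaffected so carries S and received s from II-3 (ss), so III-1 is Ss; III-4 is unaffected so carries S and received s from II-3 (ss), so III-4 is Ss.
Every other individual is either homozygous by phenotype or has at least one consistent homozygous assignment, so the count is 3.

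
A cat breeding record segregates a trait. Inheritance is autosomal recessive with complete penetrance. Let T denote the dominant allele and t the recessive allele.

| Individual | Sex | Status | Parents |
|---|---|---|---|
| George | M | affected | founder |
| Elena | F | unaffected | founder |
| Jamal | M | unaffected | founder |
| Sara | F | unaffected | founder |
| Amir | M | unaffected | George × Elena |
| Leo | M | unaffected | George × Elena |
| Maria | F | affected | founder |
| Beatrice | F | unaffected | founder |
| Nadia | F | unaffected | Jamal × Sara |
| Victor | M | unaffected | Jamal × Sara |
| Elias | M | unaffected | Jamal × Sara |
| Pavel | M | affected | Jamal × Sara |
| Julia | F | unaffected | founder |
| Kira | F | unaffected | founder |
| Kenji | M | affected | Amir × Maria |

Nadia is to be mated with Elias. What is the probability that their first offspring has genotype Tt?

4/9

Jamal is unaffected so carries T and passed t to Pavel (tt), so Jamal is Tt.
Sara is unaffected so carries T and passed t to Pavel (tt), so Sara is Tt.
Nadia is an unaffected offspring of Jamal (Tt) × Sara (Tt), whose cross gives 1/4 TT : 1/2 Tt : 1/4 tt; conditioning on being unaffected, Nadia is TT with probability 1/3, Tt with probability 2/3.
Elias is an unaffected offspring of Jamal (Tt) × Sara (Tt), whose cross gives 1/4 TT : 1/2 Tt : 1/4 tt; conditioning on being unaffected, Elias is TT with probability 1/3, Tt with probability 2/3.
Summing over parental genotype combinations, P(offspring has genotype Tt) = 2/9·1/2 + 2/9·1/2 + 4/9·1/2 = 4/9.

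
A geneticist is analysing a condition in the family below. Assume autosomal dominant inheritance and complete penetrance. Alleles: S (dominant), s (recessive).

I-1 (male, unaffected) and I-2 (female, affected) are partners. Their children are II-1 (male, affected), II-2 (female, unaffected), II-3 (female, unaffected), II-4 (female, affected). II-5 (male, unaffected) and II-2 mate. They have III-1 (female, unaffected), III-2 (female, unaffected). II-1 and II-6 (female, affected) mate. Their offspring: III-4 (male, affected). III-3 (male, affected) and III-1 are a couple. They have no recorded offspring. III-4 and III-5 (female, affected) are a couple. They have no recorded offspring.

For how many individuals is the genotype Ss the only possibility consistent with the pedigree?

Obligate heterozygotes: I-2 is affected so carries S and passed s to II-2 (ss), so I-2 is Ss; II-1 is affected so carries S and received s from I-1 (ss), so II-1 is Ss; II-4 is affected so carries S and received s from I-1 (ss), so II-4 is Ss.
Every other individual is either homozygous by phenotype or has at least one consistent homozygous assignment, so the count is 3.

3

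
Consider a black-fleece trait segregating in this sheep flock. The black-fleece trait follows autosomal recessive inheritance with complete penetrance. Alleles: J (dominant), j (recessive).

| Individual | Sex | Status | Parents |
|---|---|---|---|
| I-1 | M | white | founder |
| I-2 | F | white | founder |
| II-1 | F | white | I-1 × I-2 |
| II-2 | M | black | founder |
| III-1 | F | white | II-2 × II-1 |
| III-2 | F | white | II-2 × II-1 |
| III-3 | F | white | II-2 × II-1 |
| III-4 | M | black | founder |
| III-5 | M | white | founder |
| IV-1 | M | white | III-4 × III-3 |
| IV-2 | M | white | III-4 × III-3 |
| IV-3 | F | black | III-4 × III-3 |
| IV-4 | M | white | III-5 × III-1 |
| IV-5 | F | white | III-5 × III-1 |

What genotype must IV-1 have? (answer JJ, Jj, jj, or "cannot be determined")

From phenotype alone, IV-1 is JJ or Jj.
IV-1 is white so carries J and received j from III-4 (jj), so IV-1 is Jj.

Jj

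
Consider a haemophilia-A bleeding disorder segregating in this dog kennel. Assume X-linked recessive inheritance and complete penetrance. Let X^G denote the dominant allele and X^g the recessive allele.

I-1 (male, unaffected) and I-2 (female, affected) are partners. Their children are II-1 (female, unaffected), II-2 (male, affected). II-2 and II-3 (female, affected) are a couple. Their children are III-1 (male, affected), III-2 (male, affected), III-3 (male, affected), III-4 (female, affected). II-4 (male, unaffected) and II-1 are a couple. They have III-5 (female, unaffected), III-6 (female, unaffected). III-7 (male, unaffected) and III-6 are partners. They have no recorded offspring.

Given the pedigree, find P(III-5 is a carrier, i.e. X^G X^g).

1/2

II-4 is unaffected, so II-4 is X^G Y.
II-1 is unaffected so carries G and received g from I-2 (X^g X^g), so II-1 is X^G X^g.
Their cross gives offspring ratios 1/2 X^G X^G : 1/2 X^G X^g. Conditioning on III-5 being unaffected, P(X^G X^g) = 1/2 / 1 = 1/2.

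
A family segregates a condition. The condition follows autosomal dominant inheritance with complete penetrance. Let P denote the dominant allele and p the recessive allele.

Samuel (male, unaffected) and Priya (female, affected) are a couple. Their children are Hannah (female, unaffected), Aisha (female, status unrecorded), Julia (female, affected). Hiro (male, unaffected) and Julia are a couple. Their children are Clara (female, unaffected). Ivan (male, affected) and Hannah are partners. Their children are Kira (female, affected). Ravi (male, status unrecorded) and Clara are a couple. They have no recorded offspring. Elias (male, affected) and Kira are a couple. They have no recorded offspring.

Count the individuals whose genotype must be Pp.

3

Obligate heterozygotes: Priya is affected so carries P and passed p to Hannah (pp), so Priya is Pp; Julia is affected so carries P and received p from Samuel (pp), so Julia is Pp; Kira is affected so carries P and received p from Hannah (pp), so Kira is Pp.
Every other individual is either homozygous by phenotype or has at least one consistent homozygous assignment, so the count is 3.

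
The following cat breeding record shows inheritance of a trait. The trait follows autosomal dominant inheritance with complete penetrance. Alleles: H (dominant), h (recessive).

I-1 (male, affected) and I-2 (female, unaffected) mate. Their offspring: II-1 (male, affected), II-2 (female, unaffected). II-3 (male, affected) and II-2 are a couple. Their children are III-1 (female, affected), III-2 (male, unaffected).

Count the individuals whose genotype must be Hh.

Obligate heterozygotes: I-1 is affected so carries H and passed h to II-2 (hh), so I-1 is Hh; II-1 is affected so carries H and received h from I-2 (hh), so II-1 is Hh; II-3 is affected so carries H and passed h to III-2 (hh), so II-3 is Hh; III-1 is affected so carries H and received h from II-2 (hh), so III-1 is Hh.
Every other individual is either homozygous by phenotype or has at least one consistent homozygous assignment, so the count is 4.

4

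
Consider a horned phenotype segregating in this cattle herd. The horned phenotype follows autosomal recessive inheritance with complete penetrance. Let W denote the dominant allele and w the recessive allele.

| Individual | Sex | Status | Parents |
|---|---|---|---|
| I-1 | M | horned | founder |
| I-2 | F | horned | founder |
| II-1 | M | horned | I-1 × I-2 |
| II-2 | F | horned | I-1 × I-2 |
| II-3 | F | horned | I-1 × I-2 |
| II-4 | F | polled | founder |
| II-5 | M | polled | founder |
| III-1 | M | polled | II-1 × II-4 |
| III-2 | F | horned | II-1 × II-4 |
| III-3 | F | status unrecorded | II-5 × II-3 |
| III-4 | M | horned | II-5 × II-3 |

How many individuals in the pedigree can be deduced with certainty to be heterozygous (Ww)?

Obligate heterozygotes: II-4 is polled so carries W and passed w to III-2 (ww), so II-4 is Ww; II-5 is polled so carries W and passed w to III-4 (ww), so II-5 is Ww; III-1 is polled so carries W and received w from II-1 (ww), so III-1 is Ww.
Every other individual is either homozygous by phenotype or has at least one consistent homozygous assignment, so the count is 3.

3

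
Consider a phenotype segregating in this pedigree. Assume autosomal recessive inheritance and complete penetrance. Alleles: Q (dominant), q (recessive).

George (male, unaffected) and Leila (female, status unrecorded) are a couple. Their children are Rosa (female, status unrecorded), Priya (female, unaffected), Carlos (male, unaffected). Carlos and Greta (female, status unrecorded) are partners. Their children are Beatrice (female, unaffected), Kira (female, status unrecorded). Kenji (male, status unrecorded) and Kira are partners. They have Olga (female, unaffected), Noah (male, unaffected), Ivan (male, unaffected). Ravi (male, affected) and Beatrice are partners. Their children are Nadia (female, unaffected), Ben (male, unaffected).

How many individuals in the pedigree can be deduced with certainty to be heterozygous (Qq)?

2

Obligate heterozygotes: Nadia is unaffected so carries Q and received q from Ravi (qq), so Nadia is Qq; Ben is unaffected so carries Q and received q from Ravi (qq), so Ben is Qq.
Every other individual is either homozygous by phenotype or has at least one consistent homozygous assignment, so the count is 2.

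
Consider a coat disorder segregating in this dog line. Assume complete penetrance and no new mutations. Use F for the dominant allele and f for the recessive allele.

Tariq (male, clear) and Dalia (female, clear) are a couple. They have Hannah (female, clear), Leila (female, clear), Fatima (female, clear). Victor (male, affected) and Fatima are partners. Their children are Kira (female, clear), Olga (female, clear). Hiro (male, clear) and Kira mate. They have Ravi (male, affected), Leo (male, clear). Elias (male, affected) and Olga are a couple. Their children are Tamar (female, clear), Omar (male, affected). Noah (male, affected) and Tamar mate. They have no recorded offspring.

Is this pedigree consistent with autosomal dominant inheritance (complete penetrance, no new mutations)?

No

Under autosomal dominant, Ravi (affected, male) cannot arise from Hiro (clear) × Kira (clear).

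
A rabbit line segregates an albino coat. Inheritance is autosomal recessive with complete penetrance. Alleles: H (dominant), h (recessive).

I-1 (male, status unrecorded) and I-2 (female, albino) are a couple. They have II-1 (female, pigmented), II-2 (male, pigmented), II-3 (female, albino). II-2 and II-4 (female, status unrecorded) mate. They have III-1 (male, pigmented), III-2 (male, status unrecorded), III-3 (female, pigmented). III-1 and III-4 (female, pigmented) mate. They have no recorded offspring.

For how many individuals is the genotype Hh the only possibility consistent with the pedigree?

3

Obligate heterozygotes: I-1 passed H to II-1 (Hh, whose h came from I-2) and passed h to II-3 (hh), so I-1 is Hh; II-1 is pigmented so carries H and received h from I-2 (hh), so II-1 is Hh; II-2 is pigmented so carries H and received h from I-2 (hh), so II-2 is Hh.
Every other individual is either homozygous by phenotype or has at least one consistent homozygous assignment, so the count is 3.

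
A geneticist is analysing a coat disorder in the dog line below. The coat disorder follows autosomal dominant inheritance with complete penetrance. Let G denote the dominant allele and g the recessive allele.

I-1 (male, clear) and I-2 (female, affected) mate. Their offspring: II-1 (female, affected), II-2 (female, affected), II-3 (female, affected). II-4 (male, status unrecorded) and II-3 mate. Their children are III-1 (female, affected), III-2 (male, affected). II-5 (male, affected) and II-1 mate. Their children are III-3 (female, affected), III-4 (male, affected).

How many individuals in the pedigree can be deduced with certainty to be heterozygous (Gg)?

Obligate heterozygotes: II-1 is affected so carries G and received g from I-1 (gg), so II-1 is Gg; II-2 is affected so carries G and received g from I-1 (gg), so II-2 is Gg; II-3 is affected so carries G and received g from I-1 (gg), so II-3 is Gg.
Every other individual is either homozygous by phenotype or has at least one consistent homozygous assignment, so the count is 3.

3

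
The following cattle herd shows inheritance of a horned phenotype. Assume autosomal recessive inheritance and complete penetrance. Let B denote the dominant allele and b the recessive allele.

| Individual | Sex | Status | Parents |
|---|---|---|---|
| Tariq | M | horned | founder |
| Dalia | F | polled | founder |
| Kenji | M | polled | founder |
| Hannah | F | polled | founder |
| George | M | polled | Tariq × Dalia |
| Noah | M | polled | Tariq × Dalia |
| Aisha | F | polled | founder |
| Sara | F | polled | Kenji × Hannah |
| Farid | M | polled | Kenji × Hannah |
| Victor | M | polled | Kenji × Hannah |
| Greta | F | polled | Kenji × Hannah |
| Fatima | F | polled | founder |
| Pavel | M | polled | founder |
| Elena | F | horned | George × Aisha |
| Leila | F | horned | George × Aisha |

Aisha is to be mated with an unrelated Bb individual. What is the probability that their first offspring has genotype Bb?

1/2

Aisha is polled so carries B and passed b to Elena (bb), so Aisha is Bb.
The cross gives 1/4 BB : 1/2 Bb : 1/4 bb, so P(offspring has genotype Bb) = 1/2.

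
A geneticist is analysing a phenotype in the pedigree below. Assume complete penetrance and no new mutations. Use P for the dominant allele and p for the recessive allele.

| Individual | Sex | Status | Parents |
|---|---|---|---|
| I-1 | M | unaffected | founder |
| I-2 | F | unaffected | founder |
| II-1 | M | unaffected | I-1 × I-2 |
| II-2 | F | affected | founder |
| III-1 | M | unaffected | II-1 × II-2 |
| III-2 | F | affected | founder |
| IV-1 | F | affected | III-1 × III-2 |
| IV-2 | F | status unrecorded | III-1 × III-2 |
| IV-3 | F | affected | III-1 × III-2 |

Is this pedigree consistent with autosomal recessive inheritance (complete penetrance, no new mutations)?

A consistent assignment under autosomal recessive exists: I-1 PP, I-2 PP, II-1 PP, II-2 pp, III-1 Pp, III-2 pp, IV-1 pp, IV-2 Pp, IV-3 pp.
In this assignment every recorded phenotype matches its genotype and every non-founder's genotype is obtainable from its parents' genotypes, so the pedigree is consistent.

Yes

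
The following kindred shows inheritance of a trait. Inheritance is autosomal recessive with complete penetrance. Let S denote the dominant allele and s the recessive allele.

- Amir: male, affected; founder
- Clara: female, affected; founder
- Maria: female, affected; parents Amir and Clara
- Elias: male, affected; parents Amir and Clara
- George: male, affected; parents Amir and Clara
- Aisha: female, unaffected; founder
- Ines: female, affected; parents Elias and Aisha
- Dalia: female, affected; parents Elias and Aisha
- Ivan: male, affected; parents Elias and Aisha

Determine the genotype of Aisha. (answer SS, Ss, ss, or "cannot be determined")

Ss

From phenotype alone, Aisha is SS or Ss.
Aisha is unaffected so carries S and passed s to Ines (ss), so Aisha is Ss.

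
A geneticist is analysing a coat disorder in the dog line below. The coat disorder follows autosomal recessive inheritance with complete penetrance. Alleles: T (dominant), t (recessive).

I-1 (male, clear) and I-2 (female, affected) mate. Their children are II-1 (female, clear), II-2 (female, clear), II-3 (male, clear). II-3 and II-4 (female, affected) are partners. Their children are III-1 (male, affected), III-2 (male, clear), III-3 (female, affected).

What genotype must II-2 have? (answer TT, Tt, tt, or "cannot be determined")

Tt

From phenotype alone, II-2 is TT or Tt.
II-2 is clear so carries T and received t from I-2 (tt), so II-2 is Tt.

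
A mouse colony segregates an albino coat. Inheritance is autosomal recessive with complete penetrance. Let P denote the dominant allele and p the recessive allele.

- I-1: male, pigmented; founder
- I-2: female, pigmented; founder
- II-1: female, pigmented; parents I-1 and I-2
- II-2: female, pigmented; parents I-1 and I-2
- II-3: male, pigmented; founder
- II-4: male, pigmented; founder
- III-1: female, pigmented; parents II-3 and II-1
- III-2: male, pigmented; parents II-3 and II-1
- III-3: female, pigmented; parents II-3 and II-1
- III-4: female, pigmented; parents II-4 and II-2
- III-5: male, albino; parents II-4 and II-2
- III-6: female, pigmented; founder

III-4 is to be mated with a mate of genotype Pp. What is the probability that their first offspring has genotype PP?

II-4 is pigmented so carries P and passed p to III-5 (pp), so II-4 is Pp.
II-2 is pigmented so carries P and passed p to III-5 (pp), so II-2 is Pp.
III-4 is a pigmented offspring of II-4 (Pp) × II-2 (Pp), whose cross gives 1/4 PP : 1/2 Pp : 1/4 pp; conditioning on being pigmented, III-4 is PP with probability 1/3, Pp with probability 2/3.
Summing over parental genotype combinations, P(offspring has genotype PP) = 1/3·1/2 + 2/3·1/4 = 1/3.

1/3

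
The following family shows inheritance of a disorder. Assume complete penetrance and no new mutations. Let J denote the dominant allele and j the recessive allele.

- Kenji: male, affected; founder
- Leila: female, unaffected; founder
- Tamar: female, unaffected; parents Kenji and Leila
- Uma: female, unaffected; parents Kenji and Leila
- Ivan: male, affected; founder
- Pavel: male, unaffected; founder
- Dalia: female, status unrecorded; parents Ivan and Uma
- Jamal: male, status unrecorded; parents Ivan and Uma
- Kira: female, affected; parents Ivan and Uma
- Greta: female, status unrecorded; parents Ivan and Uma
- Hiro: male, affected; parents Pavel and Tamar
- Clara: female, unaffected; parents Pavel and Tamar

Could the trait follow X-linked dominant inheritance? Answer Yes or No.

Under X-linked dominant, Tamar (unaffected, female) cannot arise from Kenji (affected) × Leila (unaffected).

No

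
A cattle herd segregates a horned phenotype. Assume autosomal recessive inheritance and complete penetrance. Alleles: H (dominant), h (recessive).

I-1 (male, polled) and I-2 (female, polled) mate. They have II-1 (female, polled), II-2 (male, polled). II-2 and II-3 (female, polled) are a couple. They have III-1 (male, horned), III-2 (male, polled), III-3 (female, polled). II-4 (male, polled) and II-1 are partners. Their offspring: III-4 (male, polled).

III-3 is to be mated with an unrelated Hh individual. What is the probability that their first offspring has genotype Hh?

II-2 is polled so carries H and passed h to III-1 (hh), so II-2 is Hh.
II-3 is polled so carries H and passed h to III-1 (hh), so II-3 is Hh.
III-3 is a polled offspring of II-2 (Hh) × II-3 (Hh), whose cross gives 1/4 HH : 1/2 Hh : 1/4 hh; conditioning on being polled, III-3 is HH with probability 1/3, Hh with probability 2/3.
Summing over parental genotype combinations, P(offspring has genotype Hh) = 1/3·1/2 + 2/3·1/2 = 1/2.

1/2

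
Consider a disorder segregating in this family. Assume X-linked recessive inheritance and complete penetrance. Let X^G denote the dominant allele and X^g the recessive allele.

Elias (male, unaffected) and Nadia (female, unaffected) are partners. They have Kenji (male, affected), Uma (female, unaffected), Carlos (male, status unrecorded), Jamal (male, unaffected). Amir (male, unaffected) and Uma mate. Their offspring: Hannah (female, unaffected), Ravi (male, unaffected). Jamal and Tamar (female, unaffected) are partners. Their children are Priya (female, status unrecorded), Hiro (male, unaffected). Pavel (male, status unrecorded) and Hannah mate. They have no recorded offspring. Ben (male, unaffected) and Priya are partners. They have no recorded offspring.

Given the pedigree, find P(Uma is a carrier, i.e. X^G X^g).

Elias is unaffected, so Elias is X^G Y.
Nadia is unaffected so carries G and passed g to Kenji (X^g Y), so Nadia is X^G X^g.
Their cross gives offspring ratios 1/2 X^G X^G : 1/2 X^G X^g. Conditioning on Uma being unaffected, P(X^G X^g) = 1/2 / 1 = 1/2 before taking Uma's own offspring into account.
Amir is unaffected, so Amir is X^G Y.
Now use Uma's offspring. Probability of each recorded status — unaffected son Ravi: 1/2 if Uma is X^G X^g, 1 if X^G X^G. (Hannah: equally likely either way, so uninformative.)
Bayes: P(X^G X^g) = 1/2·1/2 / (1/2·1/2 + 1/2·1) = 1/3.

1/3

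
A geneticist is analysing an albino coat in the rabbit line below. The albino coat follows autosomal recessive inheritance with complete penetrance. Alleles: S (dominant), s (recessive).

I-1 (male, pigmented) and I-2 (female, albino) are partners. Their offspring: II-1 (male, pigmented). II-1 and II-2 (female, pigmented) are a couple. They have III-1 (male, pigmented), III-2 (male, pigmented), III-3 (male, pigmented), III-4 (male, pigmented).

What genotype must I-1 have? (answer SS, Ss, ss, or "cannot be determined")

cannot be determined

I-1's phenotype allows SS or Ss, and no parent or child forces a single allele at both positions; consistent genotype assignments exist with I-1 as SS or Ss.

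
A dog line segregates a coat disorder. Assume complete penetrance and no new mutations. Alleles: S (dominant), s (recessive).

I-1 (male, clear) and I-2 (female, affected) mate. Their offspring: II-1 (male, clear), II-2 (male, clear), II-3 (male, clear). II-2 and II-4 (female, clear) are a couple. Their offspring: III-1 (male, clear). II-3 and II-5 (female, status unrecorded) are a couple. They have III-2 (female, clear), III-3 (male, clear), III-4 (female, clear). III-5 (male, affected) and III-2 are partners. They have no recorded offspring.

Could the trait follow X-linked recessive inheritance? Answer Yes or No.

Under X-linked recessive, II-1 (clear, male) cannot arise from I-1 (clear) × I-2 (affected).

No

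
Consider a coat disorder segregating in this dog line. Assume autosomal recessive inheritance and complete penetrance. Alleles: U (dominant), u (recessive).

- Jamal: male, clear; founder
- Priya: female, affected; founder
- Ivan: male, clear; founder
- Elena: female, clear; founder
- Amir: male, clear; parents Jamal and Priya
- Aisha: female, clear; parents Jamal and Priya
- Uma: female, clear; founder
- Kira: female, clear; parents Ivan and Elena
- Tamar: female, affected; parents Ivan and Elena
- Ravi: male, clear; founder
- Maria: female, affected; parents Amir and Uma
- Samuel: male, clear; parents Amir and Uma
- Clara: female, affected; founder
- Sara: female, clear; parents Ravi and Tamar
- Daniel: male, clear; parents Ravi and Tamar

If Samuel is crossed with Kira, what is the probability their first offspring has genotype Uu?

Amir is clear so carries U and received u from Priya (uu), so Amir is Uu.
Uma is clear so carries U and passed u to Maria (uu), so Uma is Uu.
Samuel is a clear offspring of Amir (Uu) × Uma (Uu), whose cross gives 1/4 UU : 1/2 Uu : 1/4 uu; conditioning on being clear, Samuel is UU with probability 1/3, Uu with probability 2/3.
Ivan is clear so carries U and passed u to Tamar (uu), so Ivan is Uu.
Elena is clear so carries U and passed u to Tamar (uu), so Elena is Uu.
Kira is a clear offspring of Ivan (Uu) × Elena (Uu), whose cross gives 1/4 UU : 1/2 Uu : 1/4 uu; conditioning on being clear, Kira is UU with probability 1/3, Uu with probability 2/3.
Summing over parental genotype combinations, P(offspring has genotype Uu) = 2/9·1/2 + 2/9·1/2 + 4/9·1/2 = 4/9.

4/9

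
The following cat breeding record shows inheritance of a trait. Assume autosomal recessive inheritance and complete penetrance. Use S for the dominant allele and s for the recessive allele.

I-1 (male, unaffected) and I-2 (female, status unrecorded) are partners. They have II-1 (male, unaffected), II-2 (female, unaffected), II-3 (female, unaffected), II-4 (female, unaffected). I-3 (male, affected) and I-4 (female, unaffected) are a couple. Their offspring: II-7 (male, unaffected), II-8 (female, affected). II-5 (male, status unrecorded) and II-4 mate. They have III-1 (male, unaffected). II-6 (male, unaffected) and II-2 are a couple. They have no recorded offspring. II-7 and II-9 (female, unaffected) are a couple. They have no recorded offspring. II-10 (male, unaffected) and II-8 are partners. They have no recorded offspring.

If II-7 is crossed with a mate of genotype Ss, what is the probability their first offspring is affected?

1/4

II-7 is unaffected so carries S and received s from I-3 (ss), so II-7 is Ss.
The cross gives 1/4 SS : 1/2 Ss : 1/4 ss, so P(offspring is affected) = 1/4.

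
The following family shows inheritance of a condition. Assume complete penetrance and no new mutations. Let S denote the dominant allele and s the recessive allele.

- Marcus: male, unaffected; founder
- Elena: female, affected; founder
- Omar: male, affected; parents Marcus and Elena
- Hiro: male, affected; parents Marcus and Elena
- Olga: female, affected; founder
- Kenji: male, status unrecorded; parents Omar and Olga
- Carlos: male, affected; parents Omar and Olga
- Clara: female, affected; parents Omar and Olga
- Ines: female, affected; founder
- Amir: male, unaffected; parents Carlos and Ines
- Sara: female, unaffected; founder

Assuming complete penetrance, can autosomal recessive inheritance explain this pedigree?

Under autosomal recessive, Amir (unaffected, male) cannot arise from Carlos (affected) × Ines (affected).

No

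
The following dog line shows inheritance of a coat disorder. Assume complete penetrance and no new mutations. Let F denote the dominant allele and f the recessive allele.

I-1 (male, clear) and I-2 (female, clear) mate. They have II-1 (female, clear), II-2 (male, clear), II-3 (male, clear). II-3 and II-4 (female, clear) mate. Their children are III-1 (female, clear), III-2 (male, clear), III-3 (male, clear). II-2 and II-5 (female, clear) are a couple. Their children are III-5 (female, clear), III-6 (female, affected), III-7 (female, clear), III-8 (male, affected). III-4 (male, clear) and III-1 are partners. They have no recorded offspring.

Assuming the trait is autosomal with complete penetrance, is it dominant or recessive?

II-2 and II-5 are both clear yet have an affected child III-6. Under dominance, an affected child requires at least one affected parent, so the trait cannot be dominant.

recessive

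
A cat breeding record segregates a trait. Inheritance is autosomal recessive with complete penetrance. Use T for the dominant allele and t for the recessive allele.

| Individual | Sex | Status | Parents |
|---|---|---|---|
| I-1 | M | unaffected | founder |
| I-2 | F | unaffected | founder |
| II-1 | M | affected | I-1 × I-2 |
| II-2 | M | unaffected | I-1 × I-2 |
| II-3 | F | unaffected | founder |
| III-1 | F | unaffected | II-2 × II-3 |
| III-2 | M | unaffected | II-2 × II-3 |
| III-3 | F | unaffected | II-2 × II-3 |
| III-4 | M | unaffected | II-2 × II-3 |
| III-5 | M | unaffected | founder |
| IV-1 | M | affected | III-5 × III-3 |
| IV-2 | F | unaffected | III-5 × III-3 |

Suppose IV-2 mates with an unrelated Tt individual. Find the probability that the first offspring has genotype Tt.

III-5 is unaffected so carries T and passed t to IV-1 (tt), so III-5 is Tt.
III-3 is unaffected so carries T and passed t to IV-1 (tt), so III-3 is Tt.
IV-2 is an unaffected offspring of III-5 (Tt) × III-3 (Tt), whose cross gives 1/4 TT : 1/2 Tt : 1/4 tt; conditioning on being unaffected, IV-2 is TT with probability 1/3, Tt with probability 2/3.
Summing over parental genotype combinations, P(offspring has genotype Tt) = 1/3·1/2 + 2/3·1/2 = 1/2.

1/2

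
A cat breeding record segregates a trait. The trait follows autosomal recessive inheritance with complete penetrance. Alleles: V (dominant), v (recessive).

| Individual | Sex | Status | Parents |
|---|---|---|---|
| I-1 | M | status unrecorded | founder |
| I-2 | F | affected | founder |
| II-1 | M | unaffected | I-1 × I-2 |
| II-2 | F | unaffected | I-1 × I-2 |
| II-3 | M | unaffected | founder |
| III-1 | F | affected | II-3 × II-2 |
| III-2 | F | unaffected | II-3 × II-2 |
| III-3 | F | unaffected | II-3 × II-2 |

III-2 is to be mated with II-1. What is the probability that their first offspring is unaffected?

II-3 is unaffected so carries V and passed v to III-1 (vv), so II-3 is Vv.
II-2 is unaffected so carries V and received v from I-2 (vv), so II-2 is Vv.
III-2 is an unaffected offspring of II-3 (Vv) × II-2 (Vv), whose cross gives 1/4 VV : 1/2 Vv : 1/4 vv; conditioning on being unaffected, III-2 is VV with probability 1/3, Vv with probability 2/3.
II-1 is unaffected so carries V and received v from I-2 (vv), so II-1 is Vv.
Summing over parental genotype combinations, P(offspring is unaffected) = 1/3·1 + 2/3·3/4 = 5/6.

5/6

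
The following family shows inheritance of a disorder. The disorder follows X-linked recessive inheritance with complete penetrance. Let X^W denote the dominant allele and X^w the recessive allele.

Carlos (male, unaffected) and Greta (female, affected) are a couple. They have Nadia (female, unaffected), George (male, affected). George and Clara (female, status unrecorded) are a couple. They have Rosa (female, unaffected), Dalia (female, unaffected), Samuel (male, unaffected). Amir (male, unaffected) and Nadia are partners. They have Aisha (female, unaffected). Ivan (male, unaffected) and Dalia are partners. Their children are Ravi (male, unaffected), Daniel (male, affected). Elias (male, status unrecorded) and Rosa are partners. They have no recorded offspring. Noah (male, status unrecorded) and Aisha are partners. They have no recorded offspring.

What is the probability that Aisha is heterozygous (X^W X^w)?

1/2

Amir is unaffected, so Amir is X^W Y.
Nadia is unaffected so carries W and received w from Greta (X^w X^w), so Nadia is X^W X^w.
Their cross gives offspring ratios 1/2 X^W X^W : 1/2 X^W X^w. Conditioning on Aisha being unaffected, P(X^W X^w) = 1/2 / 1 = 1/2.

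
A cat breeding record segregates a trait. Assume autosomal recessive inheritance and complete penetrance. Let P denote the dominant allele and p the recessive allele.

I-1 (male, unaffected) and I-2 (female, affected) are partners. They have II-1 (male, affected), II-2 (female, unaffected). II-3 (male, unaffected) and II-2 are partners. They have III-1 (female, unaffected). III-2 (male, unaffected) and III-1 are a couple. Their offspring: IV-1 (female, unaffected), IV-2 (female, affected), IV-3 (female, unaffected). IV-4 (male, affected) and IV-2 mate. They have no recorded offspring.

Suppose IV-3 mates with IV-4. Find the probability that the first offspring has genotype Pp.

III-2 is unaffected so carries P and passed p to IV-2 (pp), so III-2 is Pp.
III-1 is unaffected so carries P and passed p to IV-2 (pp), so III-1 is Pp.
IV-3 is an unaffected offspring of III-2 (Pp) × III-1 (Pp), whose cross gives 1/4 PP : 1/2 Pp : 1/4 pp; conditioning on being unaffected, IV-3 is PP with probability 1/3, Pp with probability 2/3.
IV-4 is affected, so IV-4 is pp.
Summing over parental genotype combinations, P(offspring has genotype Pp) = 1/3·1 + 2/3·1/2 = 2/3.

2/3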